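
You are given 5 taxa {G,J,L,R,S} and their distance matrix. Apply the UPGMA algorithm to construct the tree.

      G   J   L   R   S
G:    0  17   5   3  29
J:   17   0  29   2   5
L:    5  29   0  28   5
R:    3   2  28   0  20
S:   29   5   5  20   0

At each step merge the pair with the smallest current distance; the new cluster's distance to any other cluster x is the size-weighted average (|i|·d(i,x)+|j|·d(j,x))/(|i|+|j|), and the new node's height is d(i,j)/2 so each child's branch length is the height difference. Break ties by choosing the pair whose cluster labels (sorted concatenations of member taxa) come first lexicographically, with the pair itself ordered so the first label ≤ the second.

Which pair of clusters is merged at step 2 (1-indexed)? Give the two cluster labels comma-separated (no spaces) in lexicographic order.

iteration 1: select J,R (d=2); attach at lengths (1, 1); label the merged cluster JR
  updated: d(G,JR)=10, d(JR,L)=57/2, d(JR,S)=25/2
iteration 2: select G,L (d=5); attach at lengths (5/2, 5/2); label the merged cluster GL
  updated: d(GL,JR)=77/4, d(GL,S)=17
iteration 3: select JR,S (d=25/2); attach at lengths (21/4, 25/4); label the merged cluster JRS
  updated: d(GL,JRS)=37/2
iteration 4: select GL,JRS (d=37/2); attach at lengths (27/4, 3); label the merged cluster GJLRS
final tree: ((G:5/2,L:5/2):27/4,((J:1,R:1):21/4,S:25/4):3)
total length: 113/4

G,L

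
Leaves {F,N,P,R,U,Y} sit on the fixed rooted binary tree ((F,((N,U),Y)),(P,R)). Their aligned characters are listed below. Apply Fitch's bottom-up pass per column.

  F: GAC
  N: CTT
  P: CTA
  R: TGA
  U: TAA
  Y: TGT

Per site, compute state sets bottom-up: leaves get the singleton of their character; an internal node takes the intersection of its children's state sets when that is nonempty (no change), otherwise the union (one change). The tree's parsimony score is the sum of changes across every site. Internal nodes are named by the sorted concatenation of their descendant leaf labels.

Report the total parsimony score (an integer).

NU@0: {C} ∪ {T} = {C,T} (union, +1)
NUY@0: {C,T} ∩ {T} = {T} (intersection, +0)
FNUY@0: {G} ∪ {T} = {G,T} (union, +1)
PR@0: {C} ∪ {T} = {C,T} (union, +1)
FNPRUY@0: {G,T} ∩ {C,T} = {T} (intersection, +0)
NU@1: {T} ∪ {A} = {A,T} (union, +1)
NUY@1: {A,T} ∪ {G} = {A,G,T} (union, +1)
FNUY@1: {A} ∩ {A,G,T} = {A} (intersection, +0)
PR@1: {T} ∪ {G} = {G,T} (union, +1)
FNPRUY@1: {A} ∪ {G,T} = {A,G,T} (union, +1)
NU@2: {T} ∪ {A} = {A,T} (union, +1)
NUY@2: {A,T} ∩ {T} = {T} (intersection, +0)
FNUY@2: {C} ∪ {T} = {C,T} (union, +1)
PR@2: {A} ∩ {A} = {A} (intersection, +0)
FNPRUY@2: {C,T} ∪ {A} = {A,C,T} (union, +1)
per-site changes: [3, 4, 3]; total = 10

10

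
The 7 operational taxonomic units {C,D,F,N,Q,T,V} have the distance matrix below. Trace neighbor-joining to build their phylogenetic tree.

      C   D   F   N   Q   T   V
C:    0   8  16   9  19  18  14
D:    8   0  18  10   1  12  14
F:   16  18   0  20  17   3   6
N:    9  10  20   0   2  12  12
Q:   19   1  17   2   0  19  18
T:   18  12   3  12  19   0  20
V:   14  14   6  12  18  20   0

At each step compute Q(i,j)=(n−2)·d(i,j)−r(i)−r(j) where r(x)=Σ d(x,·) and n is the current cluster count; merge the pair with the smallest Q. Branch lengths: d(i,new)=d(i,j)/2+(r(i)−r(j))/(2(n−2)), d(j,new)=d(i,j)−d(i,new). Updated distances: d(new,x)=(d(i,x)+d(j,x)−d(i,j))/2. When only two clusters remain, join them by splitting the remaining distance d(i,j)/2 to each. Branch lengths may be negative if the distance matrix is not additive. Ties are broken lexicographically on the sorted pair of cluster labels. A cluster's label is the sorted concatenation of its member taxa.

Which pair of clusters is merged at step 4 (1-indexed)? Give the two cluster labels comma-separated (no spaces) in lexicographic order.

1. join F+T (d=3, Q=-149) ⇒ FT; edges |F|=11/10, |T|=19/10
  updated: d(C,FT)=31/2, d(D,FT)=27/2, d(FT,N)=29/2, d(FT,Q)=33/2, d(FT,V)=23/2
2. join D+Q (d=1, Q=-99) ⇒ DQ; edges |D|=-3/4, |Q|=7/4
  updated: d(C,DQ)=13, d(DQ,FT)=29/2, d(DQ,N)=11/2, d(DQ,V)=31/2
3. join FT+V (d=23/2, Q=-149/2) ⇒ FTV; edges |FT|=25/4, |V|=21/4
  updated: d(C,FTV)=9, d(DQ,FTV)=37/4, d(FTV,N)=15/2
4. join C+FTV (d=9, Q=-155/4) ⇒ CFTV; edges |C|=93/16, |FTV|=51/16
  updated: d(CFTV,DQ)=53/8, d(CFTV,N)=15/4
5. join CFTV+DQ (d=53/8, Q=-127/8) ⇒ CDFQTV; edges |CFTV|=39/16, |DQ|=67/16
  updated: d(CDFQTV,N)=21/16
6. join CDFQTV+N (d=21/16) ⇒ CDFNQTV; edges |CDFQTV|=21/32, |N|=21/32
final tree: (((C:93/16,((F:11/10,T:19/10):25/4,V:21/4):51/16):39/16,(D:-3/4,Q:7/4):67/16):21/32,N:21/32)
total length: 519/16

C,FTV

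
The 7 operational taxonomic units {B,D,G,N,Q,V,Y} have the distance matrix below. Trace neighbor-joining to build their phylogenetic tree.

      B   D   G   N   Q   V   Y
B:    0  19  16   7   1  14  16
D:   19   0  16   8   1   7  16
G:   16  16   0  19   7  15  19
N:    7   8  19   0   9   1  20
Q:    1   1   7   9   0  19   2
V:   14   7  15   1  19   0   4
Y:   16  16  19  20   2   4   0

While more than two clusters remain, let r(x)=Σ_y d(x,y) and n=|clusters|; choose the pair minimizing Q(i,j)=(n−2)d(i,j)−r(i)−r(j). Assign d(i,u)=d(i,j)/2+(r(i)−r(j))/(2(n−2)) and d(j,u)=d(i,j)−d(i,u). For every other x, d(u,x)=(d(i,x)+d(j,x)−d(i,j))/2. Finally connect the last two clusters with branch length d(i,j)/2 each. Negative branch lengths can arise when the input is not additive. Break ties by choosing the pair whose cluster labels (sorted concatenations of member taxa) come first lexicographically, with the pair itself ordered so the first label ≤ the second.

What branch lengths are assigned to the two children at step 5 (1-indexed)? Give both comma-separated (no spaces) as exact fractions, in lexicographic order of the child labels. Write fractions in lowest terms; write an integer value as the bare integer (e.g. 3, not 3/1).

step 1: merge (N,V) at d=1, Q=-119; branch lengths N→9/10, V→1/10; new cluster NV
  updated: d(B,NV)=10, d(D,NV)=7, d(G,NV)=33/2, d(NV,Q)=27/2, d(NV,Y)=23/2
step 2: merge (D,NV) at d=7, Q=-179/2; branch lengths D→57/16, NV→55/16; new cluster DNV
  updated: d(B,DNV)=11, d(DNV,G)=51/4, d(DNV,Q)=15/4, d(DNV,Y)=41/4
step 3: merge (Q,Y) at d=2, Q=-55; branch lengths Q→-55/12, Y→79/12; new cluster QY
  updated: d(B,QY)=15/2, d(DNV,QY)=6, d(G,QY)=12
step 4: merge (B,QY) at d=15/2, Q=-45; branch lengths B→6, QY→3/2; new cluster BQY
  updated: d(BQY,DNV)=19/4, d(BQY,G)=41/4
step 5: merge (BQY,DNV) at d=19/4, Q=-111/4; branch lengths BQY→9/8, DNV→29/8; new cluster BDNQVY
  updated: d(BDNQVY,G)=73/8
step 6: merge (BDNQVY,G) at d=73/8; branch lengths BDNQVY→73/16, G→73/16; new cluster BDGNQVY
final tree: (((B:6,(Q:-55/12,Y:79/12):3/2):9/8,(D:57/16,(N:9/10,V:1/10):55/16):29/8):73/16,G:73/16)
total length: 251/8

9/8,29/8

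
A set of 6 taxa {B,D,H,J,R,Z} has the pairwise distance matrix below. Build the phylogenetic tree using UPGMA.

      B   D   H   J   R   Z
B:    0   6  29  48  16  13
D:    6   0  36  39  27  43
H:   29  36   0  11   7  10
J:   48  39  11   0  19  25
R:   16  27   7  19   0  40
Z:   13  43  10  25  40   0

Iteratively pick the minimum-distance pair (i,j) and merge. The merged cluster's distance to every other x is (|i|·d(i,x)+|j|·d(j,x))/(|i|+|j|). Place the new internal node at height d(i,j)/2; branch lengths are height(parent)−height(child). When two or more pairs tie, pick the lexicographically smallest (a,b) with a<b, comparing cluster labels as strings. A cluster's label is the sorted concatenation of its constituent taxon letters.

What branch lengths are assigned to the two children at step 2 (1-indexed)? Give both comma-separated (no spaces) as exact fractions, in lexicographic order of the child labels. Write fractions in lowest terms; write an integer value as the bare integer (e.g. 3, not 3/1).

1. join B+D (d=6) ⇒ BD; edges |B|=3, |D|=3
  updated: d(BD,H)=65/2, d(BD,J)=87/2, d(BD,R)=43/2, d(BD,Z)=28
2. join H+R (d=7) ⇒ HR; edges |H|=7/2, |R|=7/2
  updated: d(BD,HR)=27, d(HR,J)=15, d(HR,Z)=25
3. join HR+J (d=15) ⇒ HJR; edges |HR|=4, |J|=15/2
  updated: d(BD,HJR)=65/2, d(HJR,Z)=25
4. join HJR+Z (d=25) ⇒ HJRZ; edges |HJR|=5, |Z|=25/2
  updated: d(BD,HJRZ)=251/8
5. join BD+HJRZ (d=251/8) ⇒ BDHJRZ; edges |BD|=203/16, |HJRZ|=51/16
final tree: ((B:3,D:3):203/16,(((H:7/2,R:7/2):4,J:15/2):5,Z:25/2):51/16)
total length: 463/8

7/2,7/2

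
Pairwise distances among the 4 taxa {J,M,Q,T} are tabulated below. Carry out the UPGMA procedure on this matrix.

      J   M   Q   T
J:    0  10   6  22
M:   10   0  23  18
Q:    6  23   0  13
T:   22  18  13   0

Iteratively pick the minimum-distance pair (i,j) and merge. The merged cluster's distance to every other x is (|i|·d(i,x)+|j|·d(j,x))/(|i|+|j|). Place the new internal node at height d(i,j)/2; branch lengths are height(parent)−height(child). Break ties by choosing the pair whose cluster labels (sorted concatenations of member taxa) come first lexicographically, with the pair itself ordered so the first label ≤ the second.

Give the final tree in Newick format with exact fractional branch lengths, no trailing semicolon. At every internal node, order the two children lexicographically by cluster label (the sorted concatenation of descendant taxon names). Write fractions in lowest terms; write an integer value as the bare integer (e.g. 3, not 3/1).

1. join J+Q (d=6) ⇒ JQ; edges |J|=3, |Q|=3
  updated: d(JQ,M)=33/2, d(JQ,T)=35/2
2. join JQ+M (d=33/2) ⇒ JMQ; edges |JQ|=21/4, |M|=33/4
  updated: d(JMQ,T)=53/3
3. join JMQ+T (d=53/3) ⇒ JMQT; edges |JMQ|=7/12, |T|=53/6
final tree: (((J:3,Q:3):21/4,M:33/4):7/12,T:53/6)
total length: 347/12

(((J:3,Q:3):21/4,M:33/4):7/12,T:53/6)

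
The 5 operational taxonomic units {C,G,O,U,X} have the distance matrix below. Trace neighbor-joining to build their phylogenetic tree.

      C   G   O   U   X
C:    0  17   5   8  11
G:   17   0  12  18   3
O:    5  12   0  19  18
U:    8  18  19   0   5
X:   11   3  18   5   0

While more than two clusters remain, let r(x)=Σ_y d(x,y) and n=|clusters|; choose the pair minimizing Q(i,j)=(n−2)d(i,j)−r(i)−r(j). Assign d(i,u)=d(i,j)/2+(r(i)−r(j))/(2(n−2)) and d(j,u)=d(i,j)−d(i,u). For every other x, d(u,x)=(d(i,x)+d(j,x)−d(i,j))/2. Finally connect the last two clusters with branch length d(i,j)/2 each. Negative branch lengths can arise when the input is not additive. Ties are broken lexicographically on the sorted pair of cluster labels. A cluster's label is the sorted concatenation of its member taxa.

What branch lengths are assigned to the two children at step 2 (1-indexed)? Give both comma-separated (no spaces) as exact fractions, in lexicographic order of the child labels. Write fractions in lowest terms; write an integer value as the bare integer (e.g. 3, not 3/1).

1. join C+O (d=5, Q=-80) ⇒ CO; edges |C|=1/3, |O|=14/3
  updated: d(CO,G)=12, d(CO,U)=11, d(CO,X)=12
2. join CO+U (d=11, Q=-47) ⇒ COU; edges |CO|=23/4, |U|=21/4
  updated: d(COU,G)=19/2, d(COU,X)=3
3. join COU+G (d=19/2, Q=-31/2) ⇒ CGOU; edges |COU|=19/4, |G|=19/4
  updated: d(CGOU,X)=-7/4
4. join CGOU+X (d=-7/4) ⇒ CGOUX; edges |CGOU|=-7/8, |X|=-7/8
final tree: ((((C:1/3,O:14/3):23/4,U:21/4):19/4,G:19/4):-7/8,X:-7/8)
total length: 95/4

23/4,21/4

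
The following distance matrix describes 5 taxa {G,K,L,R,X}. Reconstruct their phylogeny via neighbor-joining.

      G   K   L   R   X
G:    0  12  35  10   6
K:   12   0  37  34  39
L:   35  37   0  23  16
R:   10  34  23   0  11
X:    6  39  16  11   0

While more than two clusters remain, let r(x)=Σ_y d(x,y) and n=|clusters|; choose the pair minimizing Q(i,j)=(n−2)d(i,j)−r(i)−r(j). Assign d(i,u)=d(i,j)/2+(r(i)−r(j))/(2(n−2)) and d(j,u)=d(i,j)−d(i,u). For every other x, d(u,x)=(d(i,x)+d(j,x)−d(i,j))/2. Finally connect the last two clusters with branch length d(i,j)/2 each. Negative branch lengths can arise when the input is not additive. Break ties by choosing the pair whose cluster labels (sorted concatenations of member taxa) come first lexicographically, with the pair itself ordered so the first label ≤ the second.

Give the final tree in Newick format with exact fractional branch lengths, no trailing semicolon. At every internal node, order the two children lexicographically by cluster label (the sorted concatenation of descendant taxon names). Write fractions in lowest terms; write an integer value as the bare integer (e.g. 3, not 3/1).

1. join G+K (d=12, Q=-149) ⇒ GK; edges |G|=-23/6, |K|=95/6
  updated: d(GK,L)=30, d(GK,R)=16, d(GK,X)=33/2
2. join GK+R (d=16, Q=-161/2) ⇒ GKR; edges |GK|=89/8, |R|=39/8
  updated: d(GKR,L)=37/2, d(GKR,X)=23/4
3. join GKR+L (d=37/2, Q=-161/4) ⇒ GKLR; edges |GKR|=33/8, |L|=115/8
  updated: d(GKLR,X)=13/8
4. join GKLR+X (d=13/8) ⇒ GKLRX; edges |GKLR|=13/16, |X|=13/16
final tree: ((((G:-23/6,K:95/6):89/8,R:39/8):33/8,L:115/8):13/16,X:13/16)
total length: 385/8

((((G:-23/6,K:95/6):89/8,R:39/8):33/8,L:115/8):13/16,X:13/16)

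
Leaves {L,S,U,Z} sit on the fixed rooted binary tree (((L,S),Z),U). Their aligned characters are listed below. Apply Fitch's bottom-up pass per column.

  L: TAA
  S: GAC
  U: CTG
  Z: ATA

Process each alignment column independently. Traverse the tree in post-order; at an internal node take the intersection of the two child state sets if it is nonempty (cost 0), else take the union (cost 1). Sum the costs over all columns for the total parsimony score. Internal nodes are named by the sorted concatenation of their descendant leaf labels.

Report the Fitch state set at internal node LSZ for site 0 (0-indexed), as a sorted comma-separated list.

LS@0: {T} ∪ {G} = {G,T} (union, +1)
LSZ@0: {G,T} ∪ {A} = {A,G,T} (union, +1)
LSUZ@0: {A,G,T} ∪ {C} = {A,C,G,T} (union, +1)
LS@1: {A} ∩ {A} = {A} (intersection, +0)
LSZ@1: {A} ∪ {T} = {A,T} (union, +1)
LSUZ@1: {A,T} ∩ {T} = {T} (intersection, +0)
LS@2: {A} ∪ {C} = {A,C} (union, +1)
LSZ@2: {A,C} ∩ {A} = {A} (intersection, +0)
LSUZ@2: {A} ∪ {G} = {A,G} (union, +1)
per-site changes: [3, 1, 2]; total = 6

A,G,T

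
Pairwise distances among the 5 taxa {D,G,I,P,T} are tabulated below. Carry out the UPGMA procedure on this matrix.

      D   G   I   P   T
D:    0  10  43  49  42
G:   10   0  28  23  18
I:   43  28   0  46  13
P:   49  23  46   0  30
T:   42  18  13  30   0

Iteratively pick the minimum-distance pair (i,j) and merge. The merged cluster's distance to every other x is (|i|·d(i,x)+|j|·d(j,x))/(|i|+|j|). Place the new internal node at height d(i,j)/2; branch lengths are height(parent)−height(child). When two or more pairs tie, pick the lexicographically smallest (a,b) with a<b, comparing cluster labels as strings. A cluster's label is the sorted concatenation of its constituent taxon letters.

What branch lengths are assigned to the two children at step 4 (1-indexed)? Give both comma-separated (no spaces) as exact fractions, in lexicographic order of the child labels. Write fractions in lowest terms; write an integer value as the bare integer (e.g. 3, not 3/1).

iteration 1: select D,G (d=10); attach at lengths (5, 5); label the merged cluster DG
  updated: d(DG,I)=71/2, d(DG,P)=36, d(DG,T)=30
iteration 2: select I,T (d=13); attach at lengths (13/2, 13/2); label the merged cluster IT
  updated: d(DG,IT)=131/4, d(IT,P)=38
iteration 3: select DG,IT (d=131/4); attach at lengths (91/8, 79/8); label the merged cluster DGIT
  updated: d(DGIT,P)=37
iteration 4: select DGIT,P (d=37); attach at lengths (17/8, 37/2); label the merged cluster DGIPT
final tree: (((D:5,G:5):91/8,(I:13/2,T:13/2):79/8):17/8,P:37/2)
total length: 519/8

17/8,37/2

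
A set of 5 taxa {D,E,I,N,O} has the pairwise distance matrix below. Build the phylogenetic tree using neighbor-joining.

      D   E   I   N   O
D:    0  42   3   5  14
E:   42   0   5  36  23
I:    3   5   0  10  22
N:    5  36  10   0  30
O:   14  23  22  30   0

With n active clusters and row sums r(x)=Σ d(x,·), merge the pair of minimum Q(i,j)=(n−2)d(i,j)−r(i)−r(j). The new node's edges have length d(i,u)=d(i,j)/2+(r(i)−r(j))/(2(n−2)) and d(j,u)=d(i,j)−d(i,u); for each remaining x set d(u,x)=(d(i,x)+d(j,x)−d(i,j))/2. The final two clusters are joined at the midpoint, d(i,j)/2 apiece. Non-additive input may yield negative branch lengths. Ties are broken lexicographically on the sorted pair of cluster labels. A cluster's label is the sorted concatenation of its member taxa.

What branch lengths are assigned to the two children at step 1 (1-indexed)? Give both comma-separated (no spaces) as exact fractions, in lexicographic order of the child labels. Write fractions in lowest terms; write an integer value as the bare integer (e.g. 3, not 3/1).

27/2,-17/2

step 1: merge (E,I) at d=5, Q=-131; branch lengths E→27/2, I→-17/2; new cluster EI
  updated: d(D,EI)=20, d(EI,N)=41/2, d(EI,O)=20
step 2: merge (D,N) at d=5, Q=-169/2; branch lengths D→-13/8, N→53/8; new cluster DN
  updated: d(DN,EI)=71/4, d(DN,O)=39/2
step 3: merge (DN,EI) at d=71/4, Q=-229/4; branch lengths DN→69/8, EI→73/8; new cluster DEIN
  updated: d(DEIN,O)=87/8
step 4: merge (DEIN,O) at d=87/8; branch lengths DEIN→87/16, O→87/16; new cluster DEINO
final tree: (((D:-13/8,N:53/8):69/8,(E:27/2,I:-17/2):73/8):87/16,O:87/16)
total length: 309/8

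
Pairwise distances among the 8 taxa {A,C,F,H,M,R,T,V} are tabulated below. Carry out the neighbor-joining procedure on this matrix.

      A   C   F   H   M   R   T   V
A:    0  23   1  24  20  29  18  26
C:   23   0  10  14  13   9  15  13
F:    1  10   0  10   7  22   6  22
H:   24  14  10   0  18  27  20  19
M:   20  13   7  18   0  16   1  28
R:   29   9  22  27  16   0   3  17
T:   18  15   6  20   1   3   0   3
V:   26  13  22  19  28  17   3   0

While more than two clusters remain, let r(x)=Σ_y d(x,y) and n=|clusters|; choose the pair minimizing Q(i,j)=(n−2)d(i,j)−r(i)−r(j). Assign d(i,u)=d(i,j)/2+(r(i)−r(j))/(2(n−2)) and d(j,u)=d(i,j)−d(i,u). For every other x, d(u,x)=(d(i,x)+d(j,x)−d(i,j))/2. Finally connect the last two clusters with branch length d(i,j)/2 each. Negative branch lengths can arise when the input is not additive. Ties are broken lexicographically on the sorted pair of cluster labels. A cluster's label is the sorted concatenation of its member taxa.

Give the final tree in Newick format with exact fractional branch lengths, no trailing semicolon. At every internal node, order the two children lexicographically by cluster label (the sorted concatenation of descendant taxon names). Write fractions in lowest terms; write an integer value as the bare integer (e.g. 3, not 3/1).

((((A:23/4,F:-19/4):7,H:19/2):7/4,(C:71/24,(R:103/16,(T:-7/2,V:13/2):33/16):85/24):23/8):11/4,M:11/4)

1. join A+F (d=1, Q=-213) ⇒ AF; edges |A|=23/4, |F|=-19/4
  updated: d(AF,C)=16, d(AF,H)=33/2, d(AF,M)=13, d(AF,R)=25, d(AF,T)=23/2, d(AF,V)=47/2
2. join T+V (d=3, Q=-142) ⇒ TV; edges |T|=-7/2, |V|=13/2
  updated: d(AF,TV)=16, d(C,TV)=25/2, d(H,TV)=18, d(M,TV)=13, d(R,TV)=17/2
3. join R+TV (d=17/2, Q=-239/2) ⇒ RTV; edges |R|=103/16, |TV|=33/16
  updated: d(AF,RTV)=65/4, d(C,RTV)=13/2, d(H,RTV)=73/4, d(M,RTV)=41/4
4. join C+RTV (d=13/2, Q=-325/4) ⇒ CRTV; edges |C|=71/24, |RTV|=85/24
  updated: d(AF,CRTV)=103/8, d(CRTV,H)=103/8, d(CRTV,M)=67/8
5. join AF+H (d=33/2, Q=-227/4) ⇒ AFH; edges |AF|=7, |H|=19/2
  updated: d(AFH,CRTV)=37/8, d(AFH,M)=29/4
6. join AFH+CRTV (d=37/8, Q=-81/4) ⇒ ACFHRTV; edges |AFH|=7/4, |CRTV|=23/8
  updated: d(ACFHRTV,M)=11/2
7. join ACFHRTV+M (d=11/2) ⇒ ACFHMRTV; edges |ACFHRTV|=11/4, |M|=11/4
final tree: ((((A:23/4,F:-19/4):7,H:19/2):7/4,(C:71/24,(R:103/16,(T:-7/2,V:13/2):33/16):85/24):23/8):11/4,M:11/4)
total length: 365/8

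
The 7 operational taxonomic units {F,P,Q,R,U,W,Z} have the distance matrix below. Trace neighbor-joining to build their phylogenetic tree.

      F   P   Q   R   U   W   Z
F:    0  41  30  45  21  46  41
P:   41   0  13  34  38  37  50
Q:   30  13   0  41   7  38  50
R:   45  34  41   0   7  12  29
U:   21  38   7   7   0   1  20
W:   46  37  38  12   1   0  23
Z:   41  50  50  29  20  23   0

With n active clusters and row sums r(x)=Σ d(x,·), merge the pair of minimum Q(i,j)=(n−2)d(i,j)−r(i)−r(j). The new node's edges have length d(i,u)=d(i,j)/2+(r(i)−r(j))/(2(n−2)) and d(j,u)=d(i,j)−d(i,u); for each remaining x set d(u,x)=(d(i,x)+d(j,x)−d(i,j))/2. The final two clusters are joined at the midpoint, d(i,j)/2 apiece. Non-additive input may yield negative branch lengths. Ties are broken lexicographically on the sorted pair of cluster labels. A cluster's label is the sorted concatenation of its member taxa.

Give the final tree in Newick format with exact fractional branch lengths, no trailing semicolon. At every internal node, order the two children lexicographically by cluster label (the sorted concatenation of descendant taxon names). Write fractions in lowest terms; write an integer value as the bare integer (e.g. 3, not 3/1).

step 1: merge (P,Q) at d=13, Q=-327; branch lengths P→99/10, Q→31/10; new cluster PQ
  updated: d(F,PQ)=29, d(PQ,R)=31, d(PQ,U)=16, d(PQ,W)=31, d(PQ,Z)=87/2
step 2: merge (F,PQ) at d=29, Q=-433/2; branch lengths F→295/16, PQ→169/16; new cluster FPQ
  updated: d(FPQ,R)=47/2, d(FPQ,U)=4, d(FPQ,W)=24, d(FPQ,Z)=111/4
step 3: merge (FPQ,U) at d=4, Q=-397/4; branch lengths FPQ→79/8, U→-47/8; new cluster FPQU
  updated: d(FPQU,R)=53/4, d(FPQU,W)=21/2, d(FPQU,Z)=175/8
step 4: merge (FPQU,Z) at d=175/8, Q=-303/4; branch lengths FPQU→31/8, Z→18; new cluster FPQUZ
  updated: d(FPQUZ,R)=163/16, d(FPQUZ,W)=93/16
step 5: merge (FPQUZ,R) at d=163/16, Q=-28; branch lengths FPQUZ→2, R→131/16; new cluster FPQRUZ
  updated: d(FPQRUZ,W)=61/16
step 6: merge (FPQRUZ,W) at d=61/16; branch lengths FPQRUZ→61/32, W→61/32; new cluster FPQRUWZ
final tree: (((((F:295/16,(P:99/10,Q:31/10):169/16):79/8,U:-47/8):31/8,Z:18):2,R:131/16):61/32,W:61/32)
total length: 655/8

(((((F:295/16,(P:99/10,Q:31/10):169/16):79/8,U:-47/8):31/8,Z:18):2,R:131/16):61/32,W:61/32)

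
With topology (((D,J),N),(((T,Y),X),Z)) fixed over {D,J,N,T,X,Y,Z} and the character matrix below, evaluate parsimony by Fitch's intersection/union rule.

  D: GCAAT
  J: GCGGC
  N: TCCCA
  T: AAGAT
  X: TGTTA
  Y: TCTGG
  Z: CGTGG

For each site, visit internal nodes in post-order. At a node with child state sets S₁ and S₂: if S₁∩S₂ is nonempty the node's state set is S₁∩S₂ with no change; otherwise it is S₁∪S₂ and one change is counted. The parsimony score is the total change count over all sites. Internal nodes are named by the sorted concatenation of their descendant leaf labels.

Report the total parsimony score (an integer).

[col 0] DJ: children D:{G}, J:{G} ∩→ {G}; cost 0
[col 0] DJN: children DJ:{G}, N:{T} ∪→ {G,T}; cost 1
[col 0] TY: children T:{A}, Y:{T} ∪→ {A,T}; cost 1
[col 0] TXY: children TY:{A,T}, X:{T} ∩→ {T}; cost 0
[col 0] TXYZ: children TXY:{T}, Z:{C} ∪→ {C,T}; cost 1
[col 0] DJNTXYZ: children DJN:{G,T}, TXYZ:{C,T} ∩→ {T}; cost 0
[col 1] DJ: children D:{C}, J:{C} ∩→ {C}; cost 0
[col 1] DJN: children DJ:{C}, N:{C} ∩→ {C}; cost 0
[col 1] TY: children T:{A}, Y:{C} ∪→ {A,C}; cost 1
[col 1] TXY: children TY:{A,C}, X:{G} ∪→ {A,C,G}; cost 1
[col 1] TXYZ: children TXY:{A,C,G}, Z:{G} ∩→ {G}; cost 0
[col 1] DJNTXYZ: children DJN:{C}, TXYZ:{G} ∪→ {C,G}; cost 1
[col 2] DJ: children D:{A}, J:{G} ∪→ {A,G}; cost 1
[col 2] DJN: children DJ:{A,G}, N:{C} ∪→ {A,C,G}; cost 1
[col 2] TY: children T:{G}, Y:{T} ∪→ {G,T}; cost 1
[col 2] TXY: children TY:{G,T}, X:{T} ∩→ {T}; cost 0
[col 2] TXYZ: children TXY:{T}, Z:{T} ∩→ {T}; cost 0
[col 2] DJNTXYZ: children DJN:{A,C,G}, TXYZ:{T} ∪→ {A,C,G,T}; cost 1
[col 3] DJ: children D:{A}, J:{G} ∪→ {A,G}; cost 1
[col 3] DJN: children DJ:{A,G}, N:{C} ∪→ {A,C,G}; cost 1
[col 3] TY: children T:{A}, Y:{G} ∪→ {A,G}; cost 1
[col 3] TXY: children TY:{A,G}, X:{T} ∪→ {A,G,T}; cost 1
[col 3] TXYZ: children TXY:{A,G,T}, Z:{G} ∩→ {G}; cost 0
[col 3] DJNTXYZ: children DJN:{A,C,G}, TXYZ:{G} ∩→ {G}; cost 0
[col 4] DJ: children D:{T}, J:{C} ∪→ {C,T}; cost 1
[col 4] DJN: children DJ:{C,T}, N:{A} ∪→ {A,C,T}; cost 1
[col 4] TY: children T:{T}, Y:{G} ∪→ {G,T}; cost 1
[col 4] TXY: children TY:{G,T}, X:{A} ∪→ {A,G,T}; cost 1
[col 4] TXYZ: children TXY:{A,G,T}, Z:{G} ∩→ {G}; cost 0
[col 4] DJNTXYZ: children DJN:{A,C,T}, TXYZ:{G} ∪→ {A,C,G,T}; cost 1
per-site changes: [3, 3, 4, 4, 5]; total = 19

19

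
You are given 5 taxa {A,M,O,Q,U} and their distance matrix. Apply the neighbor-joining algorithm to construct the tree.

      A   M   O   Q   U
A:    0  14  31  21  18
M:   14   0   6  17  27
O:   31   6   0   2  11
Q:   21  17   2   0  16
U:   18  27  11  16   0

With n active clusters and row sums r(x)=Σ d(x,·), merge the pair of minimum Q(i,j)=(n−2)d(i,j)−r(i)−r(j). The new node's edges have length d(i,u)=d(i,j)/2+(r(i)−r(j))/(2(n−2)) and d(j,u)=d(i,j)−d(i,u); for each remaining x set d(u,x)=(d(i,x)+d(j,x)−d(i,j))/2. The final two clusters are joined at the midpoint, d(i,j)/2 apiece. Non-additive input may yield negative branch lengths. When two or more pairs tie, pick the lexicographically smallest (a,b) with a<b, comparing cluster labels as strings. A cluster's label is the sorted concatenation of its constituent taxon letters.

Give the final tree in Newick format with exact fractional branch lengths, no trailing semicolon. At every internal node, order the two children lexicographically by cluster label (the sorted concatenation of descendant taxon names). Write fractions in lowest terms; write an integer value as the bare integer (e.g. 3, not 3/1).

iteration 1: select A,M (d=14, Q=-106); attach at lengths (31/3, 11/3); label the merged cluster AM
  updated: d(AM,O)=23/2, d(AM,Q)=12, d(AM,U)=31/2
iteration 2: select AM,U (d=31/2, Q=-101/2); attach at lengths (55/8, 69/8); label the merged cluster AMU
  updated: d(AMU,O)=7/2, d(AMU,Q)=25/4
iteration 3: select AMU,O (d=7/2, Q=-47/4); attach at lengths (31/8, -3/8); label the merged cluster AMOU
  updated: d(AMOU,Q)=19/8
iteration 4: select AMOU,Q (d=19/8); attach at lengths (19/16, 19/16); label the merged cluster AMOQU
final tree: ((((A:31/3,M:11/3):55/8,U:69/8):31/8,O:-3/8):19/16,Q:19/16)
total length: 283/8

((((A:31/3,M:11/3):55/8,U:69/8):31/8,O:-3/8):19/16,Q:19/16)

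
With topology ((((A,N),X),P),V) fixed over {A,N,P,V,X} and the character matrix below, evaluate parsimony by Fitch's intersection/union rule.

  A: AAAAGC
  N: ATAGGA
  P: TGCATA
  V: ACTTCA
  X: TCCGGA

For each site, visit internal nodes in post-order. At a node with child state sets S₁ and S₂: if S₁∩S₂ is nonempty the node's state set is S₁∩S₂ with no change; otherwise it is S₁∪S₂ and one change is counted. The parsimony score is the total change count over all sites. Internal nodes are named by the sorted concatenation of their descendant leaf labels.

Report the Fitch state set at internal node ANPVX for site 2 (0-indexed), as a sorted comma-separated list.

C,T

[col 0] AN: children A:{A}, N:{A} ∩→ {A}; cost 0
[col 0] ANX: children AN:{A}, X:{T} ∪→ {A,T}; cost 1
[col 0] ANPX: children ANX:{A,T}, P:{T} ∩→ {T}; cost 0
[col 0] ANPVX: children ANPX:{T}, V:{A} ∪→ {A,T}; cost 1
[col 1] AN: children A:{A}, N:{T} ∪→ {A,T}; cost 1
[col 1] ANX: children AN:{A,T}, X:{C} ∪→ {A,C,T}; cost 1
[col 1] ANPX: children ANX:{A,C,T}, P:{G} ∪→ {A,C,G,T}; cost 1
[col 1] ANPVX: children ANPX:{A,C,G,T}, V:{C} ∩→ {C}; cost 0
[col 2] AN: children A:{A}, N:{A} ∩→ {A}; cost 0
[col 2] ANX: children AN:{A}, X:{C} ∪→ {A,C}; cost 1
[col 2] ANPX: children ANX:{A,C}, P:{C} ∩→ {C}; cost 0
[col 2] ANPVX: children ANPX:{C}, V:{T} ∪→ {C,T}; cost 1
[col 3] AN: children A:{A}, N:{G} ∪→ {A,G}; cost 1
[col 3] ANX: children AN:{A,G}, X:{G} ∩→ {G}; cost 0
[col 3] ANPX: children ANX:{G}, P:{A} ∪→ {A,G}; cost 1
[col 3] ANPVX: children ANPX:{A,G}, V:{T} ∪→ {A,G,T}; cost 1
[col 4] AN: children A:{G}, N:{G} ∩→ {G}; cost 0
[col 4] ANX: children AN:{G}, X:{G} ∩→ {G}; cost 0
[col 4] ANPX: children ANX:{G}, P:{T} ∪→ {G,T}; cost 1
[col 4] ANPVX: children ANPX:{G,T}, V:{C} ∪→ {C,G,T}; cost 1
[col 5] AN: children A:{C}, N:{A} ∪→ {A,C}; cost 1
[col 5] ANX: children AN:{A,C}, X:{A} ∩→ {A}; cost 0
[col 5] ANPX: children ANX:{A}, P:{A} ∩→ {A}; cost 0
[col 5] ANPVX: children ANPX:{A}, V:{A} ∩→ {A}; cost 0
per-site changes: [2, 3, 2, 3, 2, 1]; total = 13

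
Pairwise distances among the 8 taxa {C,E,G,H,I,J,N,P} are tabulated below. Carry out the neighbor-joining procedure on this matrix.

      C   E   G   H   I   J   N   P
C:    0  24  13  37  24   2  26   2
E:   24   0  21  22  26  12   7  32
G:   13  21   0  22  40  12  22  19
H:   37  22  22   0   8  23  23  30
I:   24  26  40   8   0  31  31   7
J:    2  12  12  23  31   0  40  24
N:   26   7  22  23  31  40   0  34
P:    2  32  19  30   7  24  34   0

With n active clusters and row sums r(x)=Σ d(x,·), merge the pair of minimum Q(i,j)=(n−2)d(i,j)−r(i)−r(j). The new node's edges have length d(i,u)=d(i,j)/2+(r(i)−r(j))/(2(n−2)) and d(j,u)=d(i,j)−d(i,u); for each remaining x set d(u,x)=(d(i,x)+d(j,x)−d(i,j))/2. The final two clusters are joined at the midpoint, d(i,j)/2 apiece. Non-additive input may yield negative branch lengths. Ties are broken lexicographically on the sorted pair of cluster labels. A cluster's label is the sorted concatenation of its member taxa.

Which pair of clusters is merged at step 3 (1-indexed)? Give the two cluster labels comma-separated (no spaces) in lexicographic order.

EN,HI

step 1: merge (E,N) at d=7, Q=-285; branch lengths E→1/4, N→27/4; new cluster EN
  updated: d(C,EN)=43/2, d(EN,G)=18, d(EN,H)=19, d(EN,I)=25, d(EN,J)=45/2, d(EN,P)=59/2
step 2: merge (H,I) at d=8, Q=-234; branch lengths H→22/5, I→18/5; new cluster HI
  updated: d(C,HI)=53/2, d(EN,HI)=18, d(G,HI)=27, d(HI,J)=23, d(HI,P)=29/2
step 3: merge (EN,HI) at d=18, Q=-293/2; branch lengths EN→145/16, HI→143/16; new cluster EHIN
  updated: d(C,EHIN)=15, d(EHIN,G)=27/2, d(EHIN,J)=55/4, d(EHIN,P)=13
step 4: merge (C,P) at d=2, Q=-84; branch lengths C→-10/3, P→16/3; new cluster CP
  updated: d(CP,EHIN)=13, d(CP,G)=15, d(CP,J)=12
step 5: merge (CP,EHIN) at d=13, Q=-217/4; branch lengths CP→103/16, EHIN→105/16; new cluster CEHINP
  updated: d(CEHINP,G)=31/4, d(CEHINP,J)=51/8
step 6: merge (CEHINP,G) at d=31/4, Q=-209/8; branch lengths CEHINP→17/16, G→107/16; new cluster CEGHINP
  updated: d(CEGHINP,J)=85/16
step 7: merge (CEGHINP,J) at d=85/16; branch lengths CEGHINP→85/32, J→85/32; new cluster CEGHIJNP
final tree: ((((C:-10/3,P:16/3):103/16,((E:1/4,N:27/4):145/16,(H:22/5,I:18/5):143/16):105/16):17/16,G:107/16):85/32,J:85/32)
total length: 977/16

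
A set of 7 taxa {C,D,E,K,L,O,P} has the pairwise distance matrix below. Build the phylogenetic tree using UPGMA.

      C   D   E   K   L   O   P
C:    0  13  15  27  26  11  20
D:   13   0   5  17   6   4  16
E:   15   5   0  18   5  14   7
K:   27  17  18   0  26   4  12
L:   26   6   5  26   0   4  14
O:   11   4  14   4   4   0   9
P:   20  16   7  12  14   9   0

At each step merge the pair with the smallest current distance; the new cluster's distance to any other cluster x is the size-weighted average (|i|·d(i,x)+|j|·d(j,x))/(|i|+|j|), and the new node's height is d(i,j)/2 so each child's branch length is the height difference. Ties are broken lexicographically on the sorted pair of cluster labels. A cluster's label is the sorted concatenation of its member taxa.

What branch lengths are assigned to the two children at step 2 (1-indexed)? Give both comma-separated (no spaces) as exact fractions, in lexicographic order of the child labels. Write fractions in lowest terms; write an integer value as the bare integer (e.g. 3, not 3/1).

1/2,5/2

step 1: merge (D,O) at d=4; branch lengths D→2, O→2; new cluster DO
  updated: d(C,DO)=12, d(DO,E)=19/2, d(DO,K)=21/2, d(DO,L)=5, d(DO,P)=25/2
step 2: merge (DO,L) at d=5; branch lengths DO→1/2, L→5/2; new cluster DLO
  updated: d(C,DLO)=50/3, d(DLO,E)=8, d(DLO,K)=47/3, d(DLO,P)=13
step 3: merge (E,P) at d=7; branch lengths E→7/2, P→7/2; new cluster EP
  updated: d(C,EP)=35/2, d(DLO,EP)=21/2, d(EP,K)=15
step 4: merge (DLO,EP) at d=21/2; branch lengths DLO→11/4, EP→7/4; new cluster DELOP
  updated: d(C,DELOP)=17, d(DELOP,K)=77/5
step 5: merge (DELOP,K) at d=77/5; branch lengths DELOP→49/20, K→77/10; new cluster DEKLOP
  updated: d(C,DEKLOP)=56/3
step 6: merge (C,DEKLOP) at d=56/3; branch lengths C→28/3, DEKLOP→49/30; new cluster CDEKLOP
final tree: (C:28/3,((((D:2,O:2):1/2,L:5/2):11/4,(E:7/2,P:7/2):7/4):49/20,K:77/10):49/30)
total length: 2377/60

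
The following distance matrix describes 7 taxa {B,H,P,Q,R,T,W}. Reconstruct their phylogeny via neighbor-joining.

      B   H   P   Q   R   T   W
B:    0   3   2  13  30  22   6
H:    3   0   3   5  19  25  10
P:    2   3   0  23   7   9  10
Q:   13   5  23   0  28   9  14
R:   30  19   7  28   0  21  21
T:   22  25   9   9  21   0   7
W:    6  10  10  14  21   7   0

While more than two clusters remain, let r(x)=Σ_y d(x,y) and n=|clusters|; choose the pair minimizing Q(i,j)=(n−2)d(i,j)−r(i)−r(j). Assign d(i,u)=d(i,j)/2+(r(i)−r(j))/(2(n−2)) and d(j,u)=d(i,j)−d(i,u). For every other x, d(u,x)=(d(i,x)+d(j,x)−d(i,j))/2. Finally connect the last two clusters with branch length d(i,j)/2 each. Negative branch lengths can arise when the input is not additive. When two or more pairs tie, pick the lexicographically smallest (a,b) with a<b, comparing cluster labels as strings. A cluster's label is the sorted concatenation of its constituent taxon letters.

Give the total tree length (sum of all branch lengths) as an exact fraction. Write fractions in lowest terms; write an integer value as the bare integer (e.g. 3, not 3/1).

iteration 1: select P,R (d=7, Q=-145); attach at lengths (-37/10, 107/10); label the merged cluster PR
  updated: d(B,PR)=25/2, d(H,PR)=15/2, d(PR,Q)=22, d(PR,T)=23/2, d(PR,W)=12
iteration 2: select Q,T (d=9, Q=-203/2); attach at lengths (49/16, 95/16); label the merged cluster QT
  updated: d(B,QT)=13, d(H,QT)=21/2, d(PR,QT)=49/4, d(QT,W)=6
iteration 3: select QT,W (d=6, Q=-231/4); attach at lengths (103/24, 41/24); label the merged cluster QTW
  updated: d(B,QTW)=13/2, d(H,QTW)=29/4, d(PR,QTW)=73/8
iteration 4: select B,H (d=3, Q=-135/4); attach at lengths (41/16, 7/16); label the merged cluster BH
  updated: d(BH,PR)=17/2, d(BH,QTW)=43/8
iteration 5: select BH,PR (d=17/2, Q=-23); attach at lengths (19/8, 49/8); label the merged cluster BHPR
  updated: d(BHPR,QTW)=3
iteration 6: select BHPR,QTW (d=3); attach at lengths (3/2, 3/2); label the merged cluster BHPQRTW
final tree: (((B:41/16,H:7/16):19/8,(P:-37/10,R:107/10):49/8):3/2,((Q:49/16,T:95/16):103/24,W:41/24):3/2)
total length: 73/2

73/2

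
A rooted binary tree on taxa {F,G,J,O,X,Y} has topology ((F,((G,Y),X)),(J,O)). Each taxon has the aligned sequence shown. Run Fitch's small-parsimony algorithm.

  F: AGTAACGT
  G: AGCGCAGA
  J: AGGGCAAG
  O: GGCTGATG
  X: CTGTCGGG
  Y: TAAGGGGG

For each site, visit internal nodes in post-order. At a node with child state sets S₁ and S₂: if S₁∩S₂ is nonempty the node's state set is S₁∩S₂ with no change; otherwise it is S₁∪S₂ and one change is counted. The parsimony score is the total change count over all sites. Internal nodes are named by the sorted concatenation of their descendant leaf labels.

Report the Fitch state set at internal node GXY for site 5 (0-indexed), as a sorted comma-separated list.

[col 0] GY: children G:{A}, Y:{T} ∪→ {A,T}; cost 1
[col 0] GXY: children GY:{A,T}, X:{C} ∪→ {A,C,T}; cost 1
[col 0] FGXY: children F:{A}, GXY:{A,C,T} ∩→ {A}; cost 0
[col 0] JO: children J:{A}, O:{G} ∪→ {A,G}; cost 1
[col 0] FGJOXY: children FGXY:{A}, JO:{A,G} ∩→ {A}; cost 0
[col 1] GY: children G:{G}, Y:{A} ∪→ {A,G}; cost 1
[col 1] GXY: children GY:{A,G}, X:{T} ∪→ {A,G,T}; cost 1
[col 1] FGXY: children F:{G}, GXY:{A,G,T} ∩→ {G}; cost 0
[col 1] JO: children J:{G}, O:{G} ∩→ {G}; cost 0
[col 1] FGJOXY: children FGXY:{G}, JO:{G} ∩→ {G}; cost 0
[col 2] GY: children G:{C}, Y:{A} ∪→ {A,C}; cost 1
[col 2] GXY: children GY:{A,C}, X:{G} ∪→ {A,C,G}; cost 1
[col 2] FGXY: children F:{T}, GXY:{A,C,G} ∪→ {A,C,G,T}; cost 1
[col 2] JO: children J:{G}, O:{C} ∪→ {C,G}; cost 1
[col 2] FGJOXY: children FGXY:{A,C,G,T}, JO:{C,G} ∩→ {C,G}; cost 0
[col 3] GY: children G:{G}, Y:{G} ∩→ {G}; cost 0
[col 3] GXY: children GY:{G}, X:{T} ∪→ {G,T}; cost 1
[col 3] FGXY: children F:{A}, GXY:{G,T} ∪→ {A,G,T}; cost 1
[col 3] JO: children J:{G}, O:{T} ∪→ {G,T}; cost 1
[col 3] FGJOXY: children FGXY:{A,G,T}, JO:{G,T} ∩→ {G,T}; cost 0
[col 4] GY: children G:{C}, Y:{G} ∪→ {C,G}; cost 1
[col 4] GXY: children GY:{C,G}, X:{C} ∩→ {C}; cost 0
[col 4] FGXY: children F:{A}, GXY:{C} ∪→ {A,C}; cost 1
[col 4] JO: children J:{C}, O:{G} ∪→ {C,G}; cost 1
[col 4] FGJOXY: children FGXY:{A,C}, JO:{C,G} ∩→ {C}; cost 0
[col 5] GY: children G:{A}, Y:{G} ∪→ {A,G}; cost 1
[col 5] GXY: children GY:{A,G}, X:{G} ∩→ {G}; cost 0
[col 5] FGXY: children F:{C}, GXY:{G} ∪→ {C,G}; cost 1
[col 5] JO: children J:{A}, O:{A} ∩→ {A}; cost 0
[col 5] FGJOXY: children FGXY:{C,G}, JO:{A} ∪→ {A,C,G}; cost 1
[col 6] GY: children G:{G}, Y:{G} ∩→ {G}; cost 0
[col 6] GXY: children GY:{G}, X:{G} ∩→ {G}; cost 0
[col 6] FGXY: children F:{G}, GXY:{G} ∩→ {G}; cost 0
[col 6] JO: children J:{A}, O:{T} ∪→ {A,T}; cost 1
[col 6] FGJOXY: children FGXY:{G}, JO:{A,T} ∪→ {A,G,T}; cost 1
[col 7] GY: children G:{A}, Y:{G} ∪→ {A,G}; cost 1
[col 7] GXY: children GY:{A,G}, X:{G} ∩→ {G}; cost 0
[col 7] FGXY: children F:{T}, GXY:{G} ∪→ {G,T}; cost 1
[col 7] JO: children J:{G}, O:{G} ∩→ {G}; cost 0
[col 7] FGJOXY: children FGXY:{G,T}, JO:{G} ∩→ {G}; cost 0
per-site changes: [3, 2, 4, 3, 3, 3, 2, 2]; total = 22

G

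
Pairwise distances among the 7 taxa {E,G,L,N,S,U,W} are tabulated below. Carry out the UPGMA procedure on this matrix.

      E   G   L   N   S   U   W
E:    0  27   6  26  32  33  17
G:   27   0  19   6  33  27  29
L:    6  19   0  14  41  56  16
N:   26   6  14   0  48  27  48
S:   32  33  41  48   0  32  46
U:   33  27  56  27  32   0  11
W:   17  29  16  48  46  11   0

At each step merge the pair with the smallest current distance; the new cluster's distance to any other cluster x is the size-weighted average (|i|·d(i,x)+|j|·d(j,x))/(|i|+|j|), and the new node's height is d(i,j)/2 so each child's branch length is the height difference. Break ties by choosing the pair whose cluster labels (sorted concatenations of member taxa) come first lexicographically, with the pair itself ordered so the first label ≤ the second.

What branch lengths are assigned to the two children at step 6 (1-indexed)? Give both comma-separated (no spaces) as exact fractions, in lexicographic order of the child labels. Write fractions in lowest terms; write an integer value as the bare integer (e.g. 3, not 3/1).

step 1: merge (E,L) at d=6; branch lengths E→3, L→3; new cluster EL
  updated: d(EL,G)=23, d(EL,N)=20, d(EL,S)=73/2, d(EL,U)=89/2, d(EL,W)=33/2
step 2: merge (G,N) at d=6; branch lengths G→3, N→3; new cluster GN
  updated: d(EL,GN)=43/2, d(GN,S)=81/2, d(GN,U)=27, d(GN,W)=77/2
step 3: merge (U,W) at d=11; branch lengths U→11/2, W→11/2; new cluster UW
  updated: d(EL,UW)=61/2, d(GN,UW)=131/4, d(S,UW)=39
step 4: merge (EL,GN) at d=43/2; branch lengths EL→31/4, GN→31/4; new cluster EGLN
  updated: d(EGLN,S)=77/2, d(EGLN,UW)=253/8
step 5: merge (EGLN,UW) at d=253/8; branch lengths EGLN→81/16, UW→165/16; new cluster EGLNUW
  updated: d(EGLNUW,S)=116/3
step 6: merge (EGLNUW,S) at d=116/3; branch lengths EGLNUW→169/48, S→58/3; new cluster EGLNSUW
final tree: ((((E:3,L:3):31/4,(G:3,N:3):31/4):81/16,(U:11/2,W:11/2):165/16):169/48,S:58/3)
total length: 3683/48

169/48,58/3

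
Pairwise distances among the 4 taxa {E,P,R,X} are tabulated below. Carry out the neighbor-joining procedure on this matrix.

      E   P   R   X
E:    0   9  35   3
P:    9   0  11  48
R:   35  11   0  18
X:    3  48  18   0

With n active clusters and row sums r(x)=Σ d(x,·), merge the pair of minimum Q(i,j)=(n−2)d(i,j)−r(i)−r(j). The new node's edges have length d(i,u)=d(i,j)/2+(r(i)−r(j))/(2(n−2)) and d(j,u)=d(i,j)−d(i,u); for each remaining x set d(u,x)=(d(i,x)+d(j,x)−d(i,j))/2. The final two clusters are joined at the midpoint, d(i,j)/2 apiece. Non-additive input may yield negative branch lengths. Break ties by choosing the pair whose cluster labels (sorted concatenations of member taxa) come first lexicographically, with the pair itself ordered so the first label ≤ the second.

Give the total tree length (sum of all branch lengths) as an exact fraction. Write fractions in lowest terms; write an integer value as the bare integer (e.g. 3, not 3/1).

69/2

step 1: merge (E,X) at d=3, Q=-110; branch lengths E→-4, X→7; new cluster EX
  updated: d(EX,P)=27, d(EX,R)=25
step 2: merge (EX,P) at d=27, Q=-63; branch lengths EX→41/2, P→13/2; new cluster EPX
  updated: d(EPX,R)=9/2
step 3: merge (EPX,R) at d=9/2; branch lengths EPX→9/4, R→9/4; new cluster EPRX
final tree: (((E:-4,X:7):41/2,P:13/2):9/4,R:9/4)
total length: 69/2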